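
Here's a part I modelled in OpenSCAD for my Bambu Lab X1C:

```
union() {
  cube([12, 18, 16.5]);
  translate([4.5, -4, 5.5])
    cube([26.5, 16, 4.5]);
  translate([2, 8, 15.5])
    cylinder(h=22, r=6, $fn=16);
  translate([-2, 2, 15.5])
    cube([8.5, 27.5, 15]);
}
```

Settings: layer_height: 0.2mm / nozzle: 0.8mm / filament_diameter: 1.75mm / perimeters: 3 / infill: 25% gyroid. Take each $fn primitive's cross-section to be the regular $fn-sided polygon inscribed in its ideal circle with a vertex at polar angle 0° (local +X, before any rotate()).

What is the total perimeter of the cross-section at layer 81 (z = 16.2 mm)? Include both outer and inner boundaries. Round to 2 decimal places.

88.14 mm

At z = 16.2 mm: the cube (footprint 12×18) is included at this height (perimeter 60.00 mm); the cube at (4.5, -4) is not intersected at this z (z outside [5.5, 10]); the cylinder at (2, 8): section is a regular 16-gon, circumradius r=6 (perimeter = 2·16·6.000·sin(180°/16) = 37.46 mm); the 8.5×27.5 cube at (-2, 2) contributes its full rectangle (perimeter 72.00 mm); Merging all regions: the regions partially overlap (shared area 202.56 mm²), so the edge portions inside another operand are dropped and the merged outline is re-measured after clipping — boundary = 88.14 mm. Overall, the cross-section is a single solid region. Total boundary length (outer) = 88.14 mm.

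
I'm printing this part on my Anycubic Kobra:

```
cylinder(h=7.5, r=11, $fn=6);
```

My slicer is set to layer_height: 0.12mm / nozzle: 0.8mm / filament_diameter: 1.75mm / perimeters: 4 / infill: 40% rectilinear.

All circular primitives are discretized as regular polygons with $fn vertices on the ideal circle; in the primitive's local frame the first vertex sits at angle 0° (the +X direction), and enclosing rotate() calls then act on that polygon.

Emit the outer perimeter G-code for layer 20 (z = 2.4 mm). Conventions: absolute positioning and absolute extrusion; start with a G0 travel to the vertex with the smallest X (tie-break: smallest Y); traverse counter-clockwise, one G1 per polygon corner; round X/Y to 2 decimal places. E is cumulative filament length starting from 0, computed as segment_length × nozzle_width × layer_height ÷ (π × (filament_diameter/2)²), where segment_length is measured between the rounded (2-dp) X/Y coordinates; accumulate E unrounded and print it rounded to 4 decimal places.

At z = 2.4 mm: the cylinder: section is a regular 6-gon, circumradius r=11. The outline is a single polygon with 6 vertices. Extrusion per mm of travel: 0.8 × 0.12 / (π × 0.875²) = 0.039912. Accumulating E over each segment gives final E = 2.6347.

G0 X-11.00 Y0.00 Z2.40
G1 X-5.50 Y-9.53 E0.4392
G1 X5.50 Y-9.53 E0.8782
G1 X11.00 Y0.00 E1.3174
G1 X5.50 Y9.53 E1.7565
G1 X-5.50 Y9.53 E2.1956
G1 X-11.00 Y0.00 E2.6347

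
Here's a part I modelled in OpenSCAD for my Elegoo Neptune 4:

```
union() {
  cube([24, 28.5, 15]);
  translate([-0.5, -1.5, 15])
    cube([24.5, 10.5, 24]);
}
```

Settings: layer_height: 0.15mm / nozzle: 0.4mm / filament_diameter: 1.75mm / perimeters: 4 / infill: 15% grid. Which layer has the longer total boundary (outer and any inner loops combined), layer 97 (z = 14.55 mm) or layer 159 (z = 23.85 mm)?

layer 97 (z = 14.55 mm)

Layer 97 (z = 14.55): the 24×28.5 cube contributes its full rectangle (perimeter 105.00 mm); the cube at (-0.5, -1.5) is absent (z outside [15, 39]); Combining (union): only the 24×28.5 cube is present, so the union is just that shape — boundary = 105.00 mm. So its perimeter = 105.00 mm. Layer 159 (z = 23.85): the cube is absent (z outside [0, 15]); the cube at (-0.5, -1.5) (footprint 24.5×10.5) is included at this height (perimeter 70.00 mm); Merging all regions: only the 24.5×10.5 cube at (-0.5, -1.5) is present, so the union is just that shape — boundary = 70.00 mm. So its perimeter = 70.00 mm. Layer 97 is larger (105.00 vs 70.00 mm).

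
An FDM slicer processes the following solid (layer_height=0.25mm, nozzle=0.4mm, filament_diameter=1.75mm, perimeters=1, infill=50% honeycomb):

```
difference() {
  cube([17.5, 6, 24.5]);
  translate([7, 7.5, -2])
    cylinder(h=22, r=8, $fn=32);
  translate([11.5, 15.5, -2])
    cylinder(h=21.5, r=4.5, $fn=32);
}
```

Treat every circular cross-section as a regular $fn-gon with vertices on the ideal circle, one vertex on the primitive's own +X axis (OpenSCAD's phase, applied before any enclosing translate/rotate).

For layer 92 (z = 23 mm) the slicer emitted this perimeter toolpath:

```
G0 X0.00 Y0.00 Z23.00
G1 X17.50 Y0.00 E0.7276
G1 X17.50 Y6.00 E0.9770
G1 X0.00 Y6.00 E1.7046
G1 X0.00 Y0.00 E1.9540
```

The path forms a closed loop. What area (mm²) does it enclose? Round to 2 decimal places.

105.00 mm²

Apply the shoelace formula to the sequence of (X, Y) vertices; enclosed area = 105.00 mm².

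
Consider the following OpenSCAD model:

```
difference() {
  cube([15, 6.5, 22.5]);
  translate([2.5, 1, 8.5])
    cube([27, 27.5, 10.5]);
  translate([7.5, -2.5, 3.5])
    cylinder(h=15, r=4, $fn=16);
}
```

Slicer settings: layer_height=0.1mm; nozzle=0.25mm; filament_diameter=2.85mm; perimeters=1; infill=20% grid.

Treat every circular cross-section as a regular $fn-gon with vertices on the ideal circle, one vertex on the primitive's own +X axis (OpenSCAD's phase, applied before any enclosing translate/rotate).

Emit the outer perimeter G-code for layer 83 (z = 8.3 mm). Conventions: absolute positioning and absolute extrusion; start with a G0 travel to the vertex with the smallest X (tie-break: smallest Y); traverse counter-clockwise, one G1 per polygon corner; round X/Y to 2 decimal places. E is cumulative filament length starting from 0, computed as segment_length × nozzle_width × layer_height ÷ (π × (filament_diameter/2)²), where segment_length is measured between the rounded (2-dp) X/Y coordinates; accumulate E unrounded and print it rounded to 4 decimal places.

G0 X0.00 Y0.00 Z8.30
G1 X4.45 Y0.00 E0.0174
G1 X4.67 Y0.33 E0.0190
G1 X5.97 Y1.20 E0.0251
G1 X7.50 Y1.50 E0.0312
G1 X9.03 Y1.20 E0.0373
G1 X10.33 Y0.33 E0.0435
G1 X10.55 Y0.00 E0.0450
G1 X15.00 Y0.00 E0.0625
G1 X15.00 Y6.50 E0.0879
G1 X0.00 Y6.50 E0.1467
G1 X0.00 Y0.00 E0.1722

At z = 8.3 mm: the cube is present — its section is the full 15×6.5 rectangle; the cube at (2.5, 1) is absent (z outside [8.5, 19]); the r=4 cylinder at (7.5, -2.5) gives a regular 16-gon of circumradius 4 (constant along its height); Subtracting the remaining from the first: starting from the 15×6.5 cube, the r=4 cylinder at (7.5, -2.5) partially overlaps it — only the 6.18 mm² overlap (of its 48.98 mm²) is removed, clipping the outline — 1 connected region. The outline is a single polygon with 11 vertices. Extrusion per mm of travel: 0.25 × 0.1 / (π × 1.425²) = 0.003919. Accumulating E over each segment gives final E = 0.1722.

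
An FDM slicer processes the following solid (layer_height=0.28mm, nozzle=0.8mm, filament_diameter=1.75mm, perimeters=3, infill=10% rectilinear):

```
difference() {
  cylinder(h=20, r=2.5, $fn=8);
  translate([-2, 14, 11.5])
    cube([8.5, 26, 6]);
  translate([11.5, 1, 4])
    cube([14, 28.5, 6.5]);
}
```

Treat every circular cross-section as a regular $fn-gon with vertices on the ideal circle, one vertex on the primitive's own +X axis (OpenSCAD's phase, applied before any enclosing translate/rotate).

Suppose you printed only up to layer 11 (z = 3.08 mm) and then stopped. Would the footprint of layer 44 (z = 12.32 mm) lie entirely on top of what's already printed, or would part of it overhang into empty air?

Compare the two slices. At z = 3.08: the r=2.5 cylinder contributes a regular 8-gon of circumradius 2.5 (area = (8/2)·2.500²·sin(360°/8) = 17.68 mm²); the cube at (-2, 14) is absent (z outside [11.5, 17.5]); the cube at (11.5, 1) does not reach this height (z outside [4, 10.5]); Taking the first minus the rest: none of the subtracted shapes is present at this height, so the r=2.5 cylinder is unchanged — area = 17.68 mm². At z = 12.32: the r=2.5 cylinder contributes a regular 8-gon of circumradius 2.5 (area = (8/2)·2.500²·sin(360°/8) = 17.68 mm²); the cube at (-2, 14) (footprint 8.5×26) is included at this height (area 221.00 mm²); the cube at (11.5, 1) is absent (z outside [4, 10.5]); After the difference (first − rest): starting from the r=2.5 cylinder (17.68 mm²), the 8.5×26 cube at (-2, 14) misses the remaining region (no effect) — area = 17.68 mm². Checking containment: the cross-section at z = 12.32 is a subset of the cross-section at z = 3.08.

entirely on top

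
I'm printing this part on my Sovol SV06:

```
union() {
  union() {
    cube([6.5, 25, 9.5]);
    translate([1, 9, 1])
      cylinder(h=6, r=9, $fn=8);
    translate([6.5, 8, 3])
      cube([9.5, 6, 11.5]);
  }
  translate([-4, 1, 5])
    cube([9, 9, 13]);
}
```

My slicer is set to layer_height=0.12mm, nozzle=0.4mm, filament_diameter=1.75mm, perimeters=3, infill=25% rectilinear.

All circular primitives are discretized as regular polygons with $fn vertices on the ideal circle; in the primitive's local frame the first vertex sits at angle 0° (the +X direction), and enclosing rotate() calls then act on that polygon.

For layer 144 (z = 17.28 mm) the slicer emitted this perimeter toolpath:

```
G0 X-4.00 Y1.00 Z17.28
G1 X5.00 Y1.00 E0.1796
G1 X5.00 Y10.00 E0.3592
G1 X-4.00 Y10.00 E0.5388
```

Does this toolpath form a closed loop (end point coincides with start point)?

Start point (G0): (-4.00, 1.00). End point (last G1): the path does not return to the start — open.

no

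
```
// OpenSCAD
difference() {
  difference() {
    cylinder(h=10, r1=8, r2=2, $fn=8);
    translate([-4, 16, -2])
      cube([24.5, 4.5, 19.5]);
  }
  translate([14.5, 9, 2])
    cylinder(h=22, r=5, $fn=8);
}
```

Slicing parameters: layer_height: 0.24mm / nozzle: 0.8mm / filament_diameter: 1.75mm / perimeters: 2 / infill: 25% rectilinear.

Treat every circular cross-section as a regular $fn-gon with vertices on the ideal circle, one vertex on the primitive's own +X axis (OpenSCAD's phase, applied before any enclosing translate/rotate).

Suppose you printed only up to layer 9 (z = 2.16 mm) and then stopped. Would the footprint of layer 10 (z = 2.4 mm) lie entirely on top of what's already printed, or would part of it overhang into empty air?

Compare the two slices. At z = 2.16: the cone: at t=0.216 of its height the radius interpolates to r₁+(r₂−r₁)t = 6.704, giving a regular 8-gon of that circumradius (area = (8/2)·6.704²·sin(360°/8) = 127.12 mm²); the cube at (-4, 16) is present — its section is the full 24.5×4.5 rectangle (area 110.25 mm²); Taking the first minus the rest: starting from the cone (127.12 mm²), the 24.5×4.5 cube at (-4, 16) misses the remaining region (no effect) — area = 127.12 mm²; the r=5 cylinder at (14.5, 9) gives a regular 8-gon of circumradius 5 (constant along its height) (area = (8/2)·5.000²·sin(360°/8) = 70.71 mm²); Taking the first minus the rest: starting from the result so far (127.12 mm²), the r=5 cylinder at (14.5, 9) misses the remaining region (no effect) — area = 127.12 mm². At z = 2.4: the cone contributes a regular 8-gon of circumradius 6.560 (interpolated between r1=8 and r2=2 at t=0.240) (area = (8/2)·6.560²·sin(360°/8) = 121.72 mm²); the 24.5×4.5 cube at (-4, 16) contributes its full rectangle (area 110.25 mm²); Taking the first minus the rest: starting from the cone (121.72 mm²), the 24.5×4.5 cube at (-4, 16) misses the remaining region (no effect) — area = 121.72 mm²; the cylinder at (14.5, 9): section is a regular 8-gon, circumradius r=5 (area = (8/2)·5.000²·sin(360°/8) = 70.71 mm²); After the difference (first − rest): starting from the result so far (121.72 mm²), the r=5 cylinder at (14.5, 9) misses the remaining region (no effect) — area = 121.72 mm². Checking containment: the cross-section at z = 2.4 is a subset of the cross-section at z = 2.16.

entirely on top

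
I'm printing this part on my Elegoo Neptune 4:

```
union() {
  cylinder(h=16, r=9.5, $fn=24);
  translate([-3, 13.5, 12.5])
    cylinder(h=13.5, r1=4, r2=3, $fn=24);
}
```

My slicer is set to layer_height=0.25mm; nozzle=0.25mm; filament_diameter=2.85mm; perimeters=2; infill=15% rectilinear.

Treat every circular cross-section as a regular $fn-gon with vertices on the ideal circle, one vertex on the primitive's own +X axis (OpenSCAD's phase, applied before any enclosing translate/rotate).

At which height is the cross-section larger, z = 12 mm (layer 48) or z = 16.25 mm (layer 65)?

Layer 48 (z = 12): the r=9.5 cylinder contributes a regular 24-gon of circumradius 9.5 (area = (24/2)·9.500²·sin(360°/24) = 280.30 mm²); the cone at (-3, 13.5) is not intersected at this z (z outside [12.5, 26]); Merging all regions: only the r=9.5 cylinder is present, so the union is just that shape — area = 280.30 mm². So its area = 280.30 mm². Layer 65 (z = 16.25): the cylinder is not intersected at this z (z outside [0, 16]); the cone at (-3, 13.5): at t=0.278 of its height the radius interpolates to r₁+(r₂−r₁)t = 3.722, giving a regular 24-gon of that circumradius (area = (24/2)·3.722²·sin(360°/24) = 43.03 mm²); Taking the union: only the cone at (-3, 13.5) is present, so the union is just that shape — area = 43.03 mm². So its area = 43.03 mm². Layer 48 is larger (280.30 vs 43.03 mm²).

layer 48 (z = 12 mm)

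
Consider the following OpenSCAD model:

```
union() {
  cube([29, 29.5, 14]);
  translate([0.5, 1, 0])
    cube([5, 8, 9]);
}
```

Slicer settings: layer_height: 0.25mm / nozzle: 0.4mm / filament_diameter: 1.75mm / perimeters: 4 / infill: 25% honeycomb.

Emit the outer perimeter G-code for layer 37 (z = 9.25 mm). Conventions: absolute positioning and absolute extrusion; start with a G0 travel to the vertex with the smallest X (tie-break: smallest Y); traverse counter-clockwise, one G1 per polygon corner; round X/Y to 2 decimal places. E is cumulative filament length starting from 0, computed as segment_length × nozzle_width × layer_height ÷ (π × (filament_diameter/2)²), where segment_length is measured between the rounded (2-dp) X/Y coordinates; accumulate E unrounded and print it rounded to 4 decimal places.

G0 X0.00 Y0.00 Z9.25
G1 X29.00 Y0.00 E1.2057
G1 X29.00 Y29.50 E2.4321
G1 X0.00 Y29.50 E3.6378
G1 X0.00 Y0.00 E4.8643

At z = 9.25 mm: the 29×29.5 cube contributes its full rectangle; the cube at (0.5, 1) is absent (z outside [0, 9]); Taking the union: only the 29×29.5 cube is present, so the union is just that shape — 1 connected region. The outline is a single polygon with 4 vertices. Extrusion per mm of travel: 0.4 × 0.25 / (π × 0.875²) = 0.041575. Accumulating E over each segment gives final E = 4.8643.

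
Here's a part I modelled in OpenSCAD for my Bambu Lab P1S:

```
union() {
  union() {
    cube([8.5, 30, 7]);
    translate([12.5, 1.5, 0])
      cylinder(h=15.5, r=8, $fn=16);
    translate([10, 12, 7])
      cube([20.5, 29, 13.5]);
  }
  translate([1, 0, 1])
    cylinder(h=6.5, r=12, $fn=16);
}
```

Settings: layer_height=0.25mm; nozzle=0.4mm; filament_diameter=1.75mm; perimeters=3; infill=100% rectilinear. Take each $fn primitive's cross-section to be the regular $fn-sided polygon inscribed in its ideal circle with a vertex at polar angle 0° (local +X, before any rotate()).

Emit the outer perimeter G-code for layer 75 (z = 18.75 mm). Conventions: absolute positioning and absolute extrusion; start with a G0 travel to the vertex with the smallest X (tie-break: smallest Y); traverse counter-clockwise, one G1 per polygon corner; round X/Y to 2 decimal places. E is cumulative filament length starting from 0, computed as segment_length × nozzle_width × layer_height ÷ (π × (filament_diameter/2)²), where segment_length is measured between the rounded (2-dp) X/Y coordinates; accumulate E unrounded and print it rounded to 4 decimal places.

At z = 18.75 mm: the cube does not reach this height (z outside [0, 7]); the cylinder at (12.5, 1.5) is absent (z outside [0, 15.5]); the 20.5×29 cube at (10, 12) contributes its full rectangle; Combining (union): only the 20.5×29 cube at (10, 12) is present, so the union is just that shape — 1 connected region; the cylinder at (1, 0) does not reach this height (z outside [1, 7.5]); Combining (union): only the result so far is present, so the union is just that shape — 1 connected region. The outline is a single polygon with 4 vertices. Extrusion per mm of travel: 0.4 × 0.25 / (π × 0.875²) = 0.041575. Accumulating E over each segment gives final E = 4.1159.

G0 X10.00 Y12.00 Z18.75
G1 X30.50 Y12.00 E0.8523
G1 X30.50 Y41.00 E2.0580
G1 X10.00 Y41.00 E2.9103
G1 X10.00 Y12.00 E4.1159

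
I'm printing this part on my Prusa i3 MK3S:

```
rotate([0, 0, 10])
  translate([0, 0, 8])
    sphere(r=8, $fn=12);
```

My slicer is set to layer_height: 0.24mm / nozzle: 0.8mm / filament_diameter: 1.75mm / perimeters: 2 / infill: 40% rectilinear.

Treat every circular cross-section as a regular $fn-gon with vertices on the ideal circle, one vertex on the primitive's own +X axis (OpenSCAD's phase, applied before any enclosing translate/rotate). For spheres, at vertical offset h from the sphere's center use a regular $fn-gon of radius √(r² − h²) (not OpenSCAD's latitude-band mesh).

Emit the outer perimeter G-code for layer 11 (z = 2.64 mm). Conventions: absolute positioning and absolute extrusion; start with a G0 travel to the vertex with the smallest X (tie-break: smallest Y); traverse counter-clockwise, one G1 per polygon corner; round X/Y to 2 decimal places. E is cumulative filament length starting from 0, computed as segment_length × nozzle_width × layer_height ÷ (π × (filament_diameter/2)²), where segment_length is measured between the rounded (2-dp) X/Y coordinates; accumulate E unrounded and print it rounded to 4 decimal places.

G0 X-5.85 Y-1.03 Z2.64
G1 X-4.55 Y-3.82 E0.2457
G1 X-2.03 Y-5.58 E0.4911
G1 X1.03 Y-5.85 E0.7363
G1 X3.82 Y-4.55 E0.9820
G1 X5.58 Y-2.03 E1.2273
G1 X5.85 Y1.03 E1.4725
G1 X4.55 Y3.82 E1.7182
G1 X2.03 Y5.58 E1.9636
G1 X-1.03 Y5.85 E2.2088
G1 X-3.82 Y4.55 E2.4545
G1 X-5.58 Y2.03 E2.6999
G1 X-5.85 Y-1.03 E2.9451

At z = 2.64 mm: the r=8 sphere slices to a regular 12-gon of circumradius 5.939 (√(r²−h²) with h=5.36 from center); (whole slice rotated 10° about Z — lengths, areas and connectivity unchanged). The outline is a single polygon with 12 vertices. Extrusion per mm of travel: 0.8 × 0.24 / (π × 0.875²) = 0.079824. Accumulating E over each segment gives final E = 2.9451.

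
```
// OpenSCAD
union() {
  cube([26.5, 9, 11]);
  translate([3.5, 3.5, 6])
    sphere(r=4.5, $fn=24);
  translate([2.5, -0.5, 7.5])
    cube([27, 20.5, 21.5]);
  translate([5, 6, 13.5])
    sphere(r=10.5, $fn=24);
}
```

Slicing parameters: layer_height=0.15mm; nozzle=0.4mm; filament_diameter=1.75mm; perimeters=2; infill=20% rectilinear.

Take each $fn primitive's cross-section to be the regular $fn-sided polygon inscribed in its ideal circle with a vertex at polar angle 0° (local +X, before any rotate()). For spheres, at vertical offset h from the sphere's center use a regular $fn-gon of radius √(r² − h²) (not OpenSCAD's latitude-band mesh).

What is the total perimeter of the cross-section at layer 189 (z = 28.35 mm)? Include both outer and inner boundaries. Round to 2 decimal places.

At z = 28.35 mm: the cube does not reach this height (z outside [0, 11]); the sphere at (3.5, 3.5) is absent (|z−center|=22.350 > r=4.5); the cube at (2.5, -0.5) is present — its section is the full 27×20.5 rectangle (perimeter 95.00 mm); the sphere at (5, 6) is absent (|z−center|=14.850 > r=10.5); Combining (union): only the 27×20.5 cube at (2.5, -0.5) is present, so the union is just that shape — boundary = 95.00 mm. Overall, the cross-section is a single solid region. Total boundary length (outer) = 95.00 mm.

95.00 mm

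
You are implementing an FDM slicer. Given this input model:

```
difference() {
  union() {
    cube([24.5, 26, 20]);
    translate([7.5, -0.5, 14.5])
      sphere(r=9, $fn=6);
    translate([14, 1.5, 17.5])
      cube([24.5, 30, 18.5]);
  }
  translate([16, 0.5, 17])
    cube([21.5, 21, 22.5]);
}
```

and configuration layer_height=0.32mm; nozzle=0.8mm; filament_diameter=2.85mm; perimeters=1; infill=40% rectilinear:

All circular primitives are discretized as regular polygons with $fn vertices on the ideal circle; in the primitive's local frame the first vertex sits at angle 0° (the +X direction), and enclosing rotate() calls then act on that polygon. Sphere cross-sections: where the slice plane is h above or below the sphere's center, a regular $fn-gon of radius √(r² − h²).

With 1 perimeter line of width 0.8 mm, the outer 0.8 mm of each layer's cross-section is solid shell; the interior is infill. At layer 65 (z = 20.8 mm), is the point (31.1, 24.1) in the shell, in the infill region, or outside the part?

infill

At z = 20.8 mm: the cube does not reach this height (z outside [0, 20]); the sphere at (7.5, -0.5): section is a regular 6-gon, circumradius = √(r²−h²) = √(9²−6.3²) = 6.427; the cube at (14, 1.5) (footprint 24.5×30) is included at this height; Combining (union): the 2 present regions are separate (no shared area or edge), so areas and boundary lengths simply add and each stays a separate island — 2 connected regions; the cube at (16, 0.5) (footprint 21.5×21) is included at this height; Taking the first minus the rest: starting from that combined region, the 21.5×21 cube at (16, 0.5) partially overlaps it — only the 430.00 mm² overlap (of its 451.50 mm²) is removed, clipping the outline — 2 connected regions. Overall, the cross-section has 2 separate islands. The nearest boundary edge runs (37.50, 21.50)→(16.00, 21.50); distance from the point to it = 2.60 mm. (Shell/infill is judged within the island containing the point — the largest one.) The point is inside the cross-section and 2.60 mm from the nearest boundary — more than the 0.8 mm shell width (1 × 0.8), so it's in the infill interior.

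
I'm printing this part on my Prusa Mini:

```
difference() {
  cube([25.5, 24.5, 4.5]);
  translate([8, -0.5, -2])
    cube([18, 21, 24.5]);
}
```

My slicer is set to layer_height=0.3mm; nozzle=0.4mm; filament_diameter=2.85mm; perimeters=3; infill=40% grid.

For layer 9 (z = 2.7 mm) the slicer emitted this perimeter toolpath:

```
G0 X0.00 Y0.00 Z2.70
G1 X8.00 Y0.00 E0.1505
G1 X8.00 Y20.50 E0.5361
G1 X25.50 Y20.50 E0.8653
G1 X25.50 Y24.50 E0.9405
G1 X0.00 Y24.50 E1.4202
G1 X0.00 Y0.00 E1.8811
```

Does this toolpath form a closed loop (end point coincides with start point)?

Start point (G0): (0.00, 0.00). End point (last G1): the path returns to the start — closed.

yes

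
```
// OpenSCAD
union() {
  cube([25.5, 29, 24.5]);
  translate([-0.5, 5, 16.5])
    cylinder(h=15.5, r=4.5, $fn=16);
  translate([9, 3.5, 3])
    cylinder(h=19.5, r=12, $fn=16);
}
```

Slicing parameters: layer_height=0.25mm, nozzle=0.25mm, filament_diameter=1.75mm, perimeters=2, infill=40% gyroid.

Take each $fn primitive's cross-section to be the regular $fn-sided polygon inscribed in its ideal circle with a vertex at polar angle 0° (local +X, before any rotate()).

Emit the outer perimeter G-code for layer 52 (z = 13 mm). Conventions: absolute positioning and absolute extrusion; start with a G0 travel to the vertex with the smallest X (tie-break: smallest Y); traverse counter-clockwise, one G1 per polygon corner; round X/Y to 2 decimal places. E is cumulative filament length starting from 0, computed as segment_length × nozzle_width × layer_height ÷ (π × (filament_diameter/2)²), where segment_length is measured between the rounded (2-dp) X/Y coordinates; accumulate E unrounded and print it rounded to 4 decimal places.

G0 X-3.00 Y3.50 Z13.00
G1 X-2.09 Y-1.09 E0.1216
G1 X0.51 Y-4.99 E0.2434
G1 X4.41 Y-7.59 E0.3652
G1 X9.00 Y-8.50 E0.4868
G1 X13.59 Y-7.59 E0.6084
G1 X17.49 Y-4.99 E0.7302
G1 X20.09 Y-1.09 E0.8520
G1 X20.30 Y0.00 E0.8808
G1 X25.50 Y0.00 E1.0159
G1 X25.50 Y29.00 E1.7695
G1 X0.00 Y29.00 E2.4321
G1 X0.00 Y11.21 E2.8943
G1 X-2.09 Y8.09 E2.9919
G1 X-3.00 Y3.50 E3.1135

At z = 13 mm: the 25.5×29 cube contributes its full rectangle; the cylinder at (-0.5, 5) does not reach this height (z outside [16.5, 32]); the r=12 cylinder at (9, 3.5) gives a regular 16-gon of circumradius 12 (constant along its height); Combining (union): the regions partially overlap (shared area 277.77 mm²), so overlapping operands fuse into one piece — 1 connected region. The outline is a single polygon with 14 vertices. Extrusion per mm of travel: 0.25 × 0.25 / (π × 0.875²) = 0.025984. Accumulating E over each segment gives final E = 3.1135.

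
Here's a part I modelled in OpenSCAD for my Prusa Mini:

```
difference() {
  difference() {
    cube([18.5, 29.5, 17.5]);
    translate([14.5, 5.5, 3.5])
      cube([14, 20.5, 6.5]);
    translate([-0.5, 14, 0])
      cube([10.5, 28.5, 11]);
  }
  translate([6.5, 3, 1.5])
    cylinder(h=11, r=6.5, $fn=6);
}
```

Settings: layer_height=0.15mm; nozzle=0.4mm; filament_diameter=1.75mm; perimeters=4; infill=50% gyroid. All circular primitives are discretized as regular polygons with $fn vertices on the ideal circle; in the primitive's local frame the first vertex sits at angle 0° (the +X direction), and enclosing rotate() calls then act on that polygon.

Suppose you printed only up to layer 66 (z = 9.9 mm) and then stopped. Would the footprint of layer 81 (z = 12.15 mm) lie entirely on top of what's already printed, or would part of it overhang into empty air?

part overhangs

Compare the two slices. At z = 9.9: the cube (footprint 18.5×29.5) is included at this height (area 545.75 mm²); the cube at (14.5, 5.5) (footprint 14×20.5) is included at this height (area 287.00 mm²); the cube at (-0.5, 14) (footprint 10.5×28.5) is included at this height (area 299.25 mm²); After the difference (first − rest): starting from the 18.5×29.5 cube (545.75 mm²), the 14×20.5 cube at (14.5, 5.5) partially overlaps it — only the 82.00 mm² overlap (of its 287.00 mm²) is removed, clipping the outline; the 10.5×28.5 cube at (-0.5, 14) partially overlaps it — only the 155.00 mm² overlap (of its 299.25 mm²) is removed, clipping the outline — area = 308.75 mm²; the r=6.5 cylinder at (6.5, 3) gives a regular 6-gon of circumradius 6.5 (constant along its height) (area = (6/2)·6.500²·sin(360°/6) = 109.77 mm²); After the difference (first − rest): starting from the result so far (308.75 mm²), the r=6.5 cylinder at (6.5, 3) partially overlaps it — only the 88.69 mm² overlap (of its 109.77 mm²) is removed, clipping the outline — area = 220.06 mm². At z = 12.15: the 18.5×29.5 cube contributes its full rectangle (area 545.75 mm²); the cube at (14.5, 5.5) does not reach this height (z outside [3.5, 10]); the cube at (-0.5, 14) does not reach this height (z outside [0, 11]); Taking the first minus the rest: none of the subtracted shapes is present at this height, so the 18.5×29.5 cube is unchanged — area = 545.75 mm²; the r=6.5 cylinder at (6.5, 3) contributes a regular 6-gon of circumradius 6.5 (area = (6/2)·6.500²·sin(360°/6) = 109.77 mm²); Subtracting the remaining from the first: starting from that combined region (545.75 mm²), the r=6.5 cylinder at (6.5, 3) partially overlaps it — only the 88.69 mm² overlap (of its 109.77 mm²) is removed, clipping the outline — area = 457.06 mm². Checking containment: at z = 12.15 the cross-section extends beyond the z = 9.9 cross-section by about 237.00 mm².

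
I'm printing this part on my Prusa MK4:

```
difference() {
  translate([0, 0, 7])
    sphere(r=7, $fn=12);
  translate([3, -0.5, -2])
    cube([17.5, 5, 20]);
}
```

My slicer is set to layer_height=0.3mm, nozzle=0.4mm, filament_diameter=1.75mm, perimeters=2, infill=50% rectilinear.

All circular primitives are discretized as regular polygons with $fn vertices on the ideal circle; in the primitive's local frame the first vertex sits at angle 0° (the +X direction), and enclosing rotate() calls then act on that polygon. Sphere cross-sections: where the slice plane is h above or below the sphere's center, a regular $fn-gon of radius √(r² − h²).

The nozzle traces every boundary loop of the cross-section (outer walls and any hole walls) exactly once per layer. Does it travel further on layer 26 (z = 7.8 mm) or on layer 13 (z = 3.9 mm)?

Layer 26 (z = 7.8): the r=7 sphere slices to a regular 12-gon of circumradius 6.954 (√(r²−h²) with h=0.8 from center) (perimeter = 2·12·6.954·sin(180°/12) = 43.20 mm); the 17.5×5 cube at (3, -0.5) contributes its full rectangle (perimeter 45.00 mm); Subtracting the remaining from the first: starting from the r=7 sphere, the 17.5×5 cube at (3, -0.5) partially overlaps it — only the 16.64 mm² overlap (of its 87.50 mm²) is removed, clipping the outline — boundary = 48.45 mm. So its perimeter = 48.45 mm. Layer 13 (z = 3.9): the r=7 sphere contributes a regular 12-gon of circumradius √(7²−3.1²) = 6.276 (perimeter = 2·12·6.276·sin(180°/12) = 38.99 mm); the cube at (3, -0.5) is present — its section is the full 17.5×5 rectangle (perimeter 45.00 mm); Subtracting the remaining from the first: starting from the r=7 sphere, the 17.5×5 cube at (3, -0.5) partially overlaps it — only the 12.96 mm² overlap (of its 87.50 mm²) is removed, clipping the outline — boundary = 42.51 mm. So its perimeter = 42.51 mm. Layer 26 is larger (48.45 vs 42.51 mm).

layer 26 (z = 7.8 mm)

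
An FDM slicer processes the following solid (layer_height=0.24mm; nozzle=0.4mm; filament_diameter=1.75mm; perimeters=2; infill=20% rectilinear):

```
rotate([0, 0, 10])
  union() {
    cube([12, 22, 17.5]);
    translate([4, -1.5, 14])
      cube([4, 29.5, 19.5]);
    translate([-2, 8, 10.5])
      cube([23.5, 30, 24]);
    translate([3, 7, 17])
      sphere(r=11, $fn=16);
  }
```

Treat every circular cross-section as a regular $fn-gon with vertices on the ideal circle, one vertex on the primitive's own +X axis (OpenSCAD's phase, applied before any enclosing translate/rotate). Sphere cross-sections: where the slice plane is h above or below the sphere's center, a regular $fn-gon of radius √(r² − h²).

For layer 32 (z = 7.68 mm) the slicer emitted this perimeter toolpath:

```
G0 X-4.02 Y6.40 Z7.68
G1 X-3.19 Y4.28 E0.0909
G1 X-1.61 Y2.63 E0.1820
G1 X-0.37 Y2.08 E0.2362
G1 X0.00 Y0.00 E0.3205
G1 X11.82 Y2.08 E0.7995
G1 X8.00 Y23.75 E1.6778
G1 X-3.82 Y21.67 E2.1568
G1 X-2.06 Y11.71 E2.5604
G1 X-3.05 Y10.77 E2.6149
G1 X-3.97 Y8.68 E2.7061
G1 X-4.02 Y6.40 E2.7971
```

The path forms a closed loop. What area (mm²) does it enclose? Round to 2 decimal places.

283.36 mm²

Apply the shoelace formula to the sequence of (X, Y) vertices; enclosed area = 283.36 mm².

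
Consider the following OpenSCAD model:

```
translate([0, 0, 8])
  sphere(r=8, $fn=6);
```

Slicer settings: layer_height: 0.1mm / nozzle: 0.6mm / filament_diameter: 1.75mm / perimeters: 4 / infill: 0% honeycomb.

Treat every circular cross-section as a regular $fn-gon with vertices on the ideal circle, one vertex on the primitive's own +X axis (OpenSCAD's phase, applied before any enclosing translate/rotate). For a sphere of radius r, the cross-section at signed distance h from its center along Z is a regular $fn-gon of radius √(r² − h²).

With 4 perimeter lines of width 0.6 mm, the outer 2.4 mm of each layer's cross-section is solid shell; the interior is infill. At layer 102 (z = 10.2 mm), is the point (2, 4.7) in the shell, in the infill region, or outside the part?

shell

At z = 10.2 mm: the r=8 sphere contributes a regular 6-gon of circumradius √(8²−2.2²) = 7.692. Overall, the cross-section is a single solid region. The nearest boundary edge runs (3.85, 6.66)→(-3.85, 6.66); distance from the point to it = 1.96 mm. The point is inside the cross-section, 1.96 mm from the nearest boundary — within the 2.4 mm shell band (4 × 0.6).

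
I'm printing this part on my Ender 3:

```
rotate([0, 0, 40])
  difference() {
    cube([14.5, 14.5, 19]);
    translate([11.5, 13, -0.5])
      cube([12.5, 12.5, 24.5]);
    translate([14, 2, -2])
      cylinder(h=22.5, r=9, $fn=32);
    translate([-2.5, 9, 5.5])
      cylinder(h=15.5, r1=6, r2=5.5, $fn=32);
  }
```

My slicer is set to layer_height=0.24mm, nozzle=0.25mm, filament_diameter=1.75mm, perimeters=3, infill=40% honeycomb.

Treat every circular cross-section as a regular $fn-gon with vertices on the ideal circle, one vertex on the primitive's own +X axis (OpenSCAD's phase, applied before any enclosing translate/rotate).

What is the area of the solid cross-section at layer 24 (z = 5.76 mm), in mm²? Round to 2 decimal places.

At z = 5.76 mm: the cube (footprint 14.5×14.5) is included at this height (area 210.25 mm²); the 12.5×12.5 cube at (11.5, 13) contributes its full rectangle (area 156.25 mm²); the r=9 cylinder at (14, 2) gives a regular 32-gon of circumradius 9 (constant along its height) (area = (32/2)·9.000²·sin(360°/32) = 252.84 mm²); the cone at (-2.5, 9) contributes a regular 32-gon of circumradius 5.992 (interpolated between r1=6 and r2=5.5 at t=0.017) (area = (32/2)·5.992²·sin(360°/32) = 112.06 mm²); Subtracting the remaining from the first: starting from the 14.5×14.5 cube (210.25 mm²), the 12.5×12.5 cube at (11.5, 13) partially overlaps it — only the 4.50 mm² overlap (of its 156.25 mm²) is removed, clipping the outline; the r=9 cylinder at (14, 2) partially overlaps it — only the 86.49 mm² overlap (of its 252.84 mm²) is removed, clipping the outline; the cone at (-2.5, 9) partially overlaps it — only the 27.06 mm² overlap (of its 112.06 mm²) is removed, clipping the outline — area = 92.20 mm²; (whole slice rotated 40° about Z — lengths, areas and connectivity unchanged). Overall, the cross-section is a single solid region. Net area = 92.20 mm².

92.20 mm²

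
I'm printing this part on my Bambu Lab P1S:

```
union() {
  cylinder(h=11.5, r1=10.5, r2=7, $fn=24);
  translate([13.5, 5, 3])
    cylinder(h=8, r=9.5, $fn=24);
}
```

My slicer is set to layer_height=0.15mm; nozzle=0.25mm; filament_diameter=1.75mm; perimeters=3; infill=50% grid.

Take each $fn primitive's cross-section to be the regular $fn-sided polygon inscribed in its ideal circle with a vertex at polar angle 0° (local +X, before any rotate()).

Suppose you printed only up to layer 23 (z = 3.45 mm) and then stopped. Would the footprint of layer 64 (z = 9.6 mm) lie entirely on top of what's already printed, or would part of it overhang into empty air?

Compare the two slices. At z = 3.45: the cone (r1=10.5→r2=7) has section circumradius 9.450 here — a regular 24-gon (area = (24/2)·9.450²·sin(360°/24) = 277.36 mm²); the r=9.5 cylinder at (13.5, 5) gives a regular 24-gon of circumradius 9.5 (constant along its height) (area = (24/2)·9.500²·sin(360°/24) = 280.30 mm²); Merging all regions: the regions partially overlap — summed areas 557.66 mm² minus the doubly-counted overlap 37.00 mm² gives 520.66 mm² — area = 520.66 mm². At z = 9.6: the cone: at t=0.835 of its height the radius interpolates to r₁+(r₂−r₁)t = 7.578, giving a regular 24-gon of that circumradius (area = (24/2)·7.578²·sin(360°/24) = 178.37 mm²); the r=9.5 cylinder at (13.5, 5) gives a regular 24-gon of circumradius 9.5 (constant along its height) (area = (24/2)·9.500²·sin(360°/24) = 280.30 mm²); Taking the union: the regions partially overlap — summed areas 458.67 mm² minus the doubly-counted overlap 15.66 mm² gives 443.01 mm² — area = 443.01 mm². Checking containment: the cross-section at z = 9.6 is a subset of the cross-section at z = 3.45.

entirely on top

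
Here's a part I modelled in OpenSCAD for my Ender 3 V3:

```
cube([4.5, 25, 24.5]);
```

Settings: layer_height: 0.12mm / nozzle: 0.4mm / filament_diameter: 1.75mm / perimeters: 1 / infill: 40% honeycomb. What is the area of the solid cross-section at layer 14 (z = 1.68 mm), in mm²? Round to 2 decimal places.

At z = 1.68 mm: the cube (footprint 4.5×25) is included at this height (area 112.50 mm²). Overall, the cross-section is a single solid region. Net area = 112.50 mm².

112.50 mm²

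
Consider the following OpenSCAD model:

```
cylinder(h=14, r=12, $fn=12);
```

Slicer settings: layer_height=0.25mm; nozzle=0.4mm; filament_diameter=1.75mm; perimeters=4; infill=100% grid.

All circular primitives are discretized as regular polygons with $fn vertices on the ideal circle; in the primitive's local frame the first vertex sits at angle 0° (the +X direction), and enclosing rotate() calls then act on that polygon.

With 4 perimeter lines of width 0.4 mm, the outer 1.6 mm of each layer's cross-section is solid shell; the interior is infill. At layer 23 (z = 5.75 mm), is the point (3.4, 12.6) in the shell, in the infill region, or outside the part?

At z = 5.75 mm: the r=12 cylinder gives a regular 12-gon of circumradius 12 (constant along its height). Overall, the cross-section is a single solid region. The nearest boundary edge runs (6.00, 10.39)→(0.00, 12.00); distance from the point to it = 1.46 mm. The point is not inside any of the regions above, so it lies outside the cross-section (1.46 mm from the nearest boundary).

outside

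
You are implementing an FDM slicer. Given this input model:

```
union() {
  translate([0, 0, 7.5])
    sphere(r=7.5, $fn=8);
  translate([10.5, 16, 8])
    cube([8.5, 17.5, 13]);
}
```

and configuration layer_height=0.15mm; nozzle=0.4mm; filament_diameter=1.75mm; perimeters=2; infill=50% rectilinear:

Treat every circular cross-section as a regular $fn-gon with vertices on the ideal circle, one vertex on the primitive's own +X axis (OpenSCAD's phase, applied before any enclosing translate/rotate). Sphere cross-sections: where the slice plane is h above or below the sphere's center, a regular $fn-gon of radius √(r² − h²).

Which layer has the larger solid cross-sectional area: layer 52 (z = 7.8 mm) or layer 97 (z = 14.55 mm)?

Layer 52 (z = 7.8): the sphere: section is a regular 8-gon, circumradius = √(r²−h²) = √(7.5²−0.3²) = 7.494 (area = (8/2)·7.494²·sin(360°/8) = 158.84 mm²); the cube at (10.5, 16) is not intersected at this z (z outside [8, 21]); Combining (union): only the r=7.5 sphere is present, so the union is just that shape — area = 158.84 mm². So its area = 158.84 mm². Layer 97 (z = 14.55): the r=7.5 sphere slices to a regular 8-gon of circumradius 2.559 (√(r²−h²) with h=7.05 from center) (area = (8/2)·2.559²·sin(360°/8) = 18.52 mm²); the cube at (10.5, 16) (footprint 8.5×17.5) is included at this height (area 148.75 mm²); Taking the union: the 2 present regions are separate (no shared area or edge), so areas and boundary lengths simply add and each stays a separate island — area = 167.27 mm². So its area = 167.27 mm². Layer 97 is larger (167.27 vs 158.84 mm²).

layer 97 (z = 14.55 mm)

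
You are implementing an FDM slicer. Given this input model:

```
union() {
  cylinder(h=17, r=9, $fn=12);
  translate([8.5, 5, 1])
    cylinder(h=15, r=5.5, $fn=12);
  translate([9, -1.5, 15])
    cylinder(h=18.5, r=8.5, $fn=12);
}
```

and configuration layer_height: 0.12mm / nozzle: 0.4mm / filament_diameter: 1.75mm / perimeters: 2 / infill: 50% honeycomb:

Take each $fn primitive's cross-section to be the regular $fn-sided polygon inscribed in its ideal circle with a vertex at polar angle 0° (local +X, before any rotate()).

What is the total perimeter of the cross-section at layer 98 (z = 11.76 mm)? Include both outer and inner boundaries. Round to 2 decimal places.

67.68 mm

At z = 11.76 mm: the cylinder: section is a regular 12-gon, circumradius r=9 (perimeter = 2·12·9.000·sin(180°/12) = 55.90 mm); the cylinder at (8.5, 5): section is a regular 12-gon, circumradius r=5.5 (perimeter = 2·12·5.500·sin(180°/12) = 34.16 mm); the cylinder at (9, -1.5) is not intersected at this z (z outside [15, 33.5]); Taking the union: the regions partially overlap (shared area 29.05 mm²), so the edge portions inside another operand are dropped and the merged outline is re-measured after clipping — boundary = 67.68 mm. Overall, the cross-section is a single solid region. Total boundary length (outer) = 67.68 mm.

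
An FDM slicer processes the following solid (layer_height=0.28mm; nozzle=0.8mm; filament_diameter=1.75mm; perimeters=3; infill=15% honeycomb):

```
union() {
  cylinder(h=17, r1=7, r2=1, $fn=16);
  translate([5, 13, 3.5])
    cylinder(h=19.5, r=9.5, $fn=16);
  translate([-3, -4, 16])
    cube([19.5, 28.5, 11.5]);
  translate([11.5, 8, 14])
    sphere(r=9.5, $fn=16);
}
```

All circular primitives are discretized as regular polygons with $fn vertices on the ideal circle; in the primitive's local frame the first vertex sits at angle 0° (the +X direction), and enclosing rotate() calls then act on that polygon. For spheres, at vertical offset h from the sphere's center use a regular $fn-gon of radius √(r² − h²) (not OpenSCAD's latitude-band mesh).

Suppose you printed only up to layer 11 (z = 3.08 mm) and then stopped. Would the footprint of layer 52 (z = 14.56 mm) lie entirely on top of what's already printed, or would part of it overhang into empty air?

Compare the two slices. At z = 3.08: the cone: at t=0.181 of its height the radius interpolates to r₁+(r₂−r₁)t = 5.913, giving a regular 16-gon of that circumradius (area = (16/2)·5.913²·sin(360°/16) = 107.04 mm²); the cylinder at (5, 13) does not reach this height (z outside [3.5, 23]); the cube at (-3, -4) does not reach this height (z outside [16, 27.5]); the sphere at (11.5, 8) does not reach this height (|z−center|=10.920 > r=9.5); Merging all regions: only the cone is present, so the union is just that shape — area = 107.04 mm². At z = 14.56: the cone: at t=0.856 of its height the radius interpolates to r₁+(r₂−r₁)t = 1.861, giving a regular 16-gon of that circumradius (area = (16/2)·1.861²·sin(360°/16) = 10.60 mm²); the r=9.5 cylinder at (5, 13) contributes a regular 16-gon of circumradius 9.5 (area = (16/2)·9.500²·sin(360°/16) = 276.30 mm²); the cube at (-3, -4) does not reach this height (z outside [16, 27.5]); the r=9.5 sphere at (11.5, 8) contributes a regular 16-gon of circumradius √(9.5²−0.56²) = 9.483 (area = (16/2)·9.483²·sin(360°/16) = 275.34 mm²); Taking the union: the regions partially overlap — summed areas 562.24 mm² minus the doubly-counted overlap 127.27 mm² gives 434.97 mm² — area = 434.97 mm². Checking containment: at z = 14.56 the cross-section extends beyond the z = 3.08 cross-section by about 416.01 mm².

part overhangs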